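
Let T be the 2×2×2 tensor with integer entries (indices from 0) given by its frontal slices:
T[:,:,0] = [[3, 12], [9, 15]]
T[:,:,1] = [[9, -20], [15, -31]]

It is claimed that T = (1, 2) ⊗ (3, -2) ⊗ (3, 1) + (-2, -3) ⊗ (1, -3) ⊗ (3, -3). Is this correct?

Reconstruct entrywise from the claimed factors. For example, T[1,0,1] = 15 and Σₗ aₗ[1]bₗ[0]cₗ[1] = (2)·(3)·(1) + (-3)·(1)·(-3) = 15; checking all 8 entries, every one matches. The claim holds.

Yes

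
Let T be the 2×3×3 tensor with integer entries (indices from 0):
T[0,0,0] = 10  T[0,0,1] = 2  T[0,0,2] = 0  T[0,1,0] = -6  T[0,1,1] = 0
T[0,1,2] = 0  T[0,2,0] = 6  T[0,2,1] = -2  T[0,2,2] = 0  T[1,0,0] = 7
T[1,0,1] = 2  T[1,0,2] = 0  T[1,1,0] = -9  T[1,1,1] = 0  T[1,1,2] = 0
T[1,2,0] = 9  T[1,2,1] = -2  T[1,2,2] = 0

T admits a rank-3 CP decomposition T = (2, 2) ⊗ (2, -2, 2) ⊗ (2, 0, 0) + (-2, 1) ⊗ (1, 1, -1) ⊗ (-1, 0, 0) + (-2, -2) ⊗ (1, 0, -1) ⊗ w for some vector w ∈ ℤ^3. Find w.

w = (0, -1, 0)

Subtract the known terms from T to get the rank-1 residual R = (-2, -2) ⊗ (1, 0, -1) ⊗ w, so R[i,j,k] = a[i]·b[j]·w[k]. Pick indices with nonzero a[0]·b[0] = (-2)·(1) = -2. Only the fibre through (0,0,·) is needed: R[0,0,:] = T[0,0,:] − Σₗ aₗ[0]bₗ[0]cₗ = [10, 2, 0] − (2)·(2)·(2, 0, 0) − (-2)·(1)·(-1, 0, 0) = [0, 2, 0]. Then w[k] = R[0,0,k] / -2 for each k, giving w = [0, 2, 0] / -2 = (0, -1, 0).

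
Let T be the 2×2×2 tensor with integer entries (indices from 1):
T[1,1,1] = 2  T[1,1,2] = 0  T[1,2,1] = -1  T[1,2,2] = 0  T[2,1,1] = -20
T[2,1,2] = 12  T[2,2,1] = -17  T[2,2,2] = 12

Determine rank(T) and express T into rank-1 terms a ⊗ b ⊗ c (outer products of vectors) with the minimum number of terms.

Lower bound: the mode-2 unfolding of T (rows indexed by j, columns by (i,k) = (1,1), (1,2), (2,1), (2,2)) is [[2, 0, -20, 12], [-1, 0, -17, 12]].
There the 2×2 minor on rows j ∈ {1, 2}, columns (i,k) ∈ {(1,1), (2,1)} is det [[2, -20], [-1, -17]] = -54 ≠ 0, so this unfolding has rank ≥ 2; CP rank is at least every unfolding rank, so rank(T) ≥ 2. (This is only a lower bound: in general the CP rank may exceed every unfolding rank, so we still need to exhibit 2 rank-1 terms summing to T.)
Upper bound — finding two terms. Write S_k = T[:,:,k] for the frontal slices: S₁ = [[2, -1], [-20, -17]], S₂ = [[0, 0], [12, 12]].
If T = a₁ ⊗ b₁ ⊗ c₁ + a₂ ⊗ b₂ ⊗ c₂ then each S_k = c₁[k]·a₁b₁ᵀ + c₂[k]·a₂b₂ᵀ. S₁ and S₂ are linearly independent, so a₁b₁ᵀ and a₂b₂ᵀ must span the same plane of matrices: they are the rank-1 matrices of the form x·S₁ + y·S₂.
det(x·S₁ + y·S₂) is −54·x² + 36·xy = (-18)·(3·x − 2·y)(x), vanishing at (x:y) = (2:3) and (0:1).
M₁ = 2·S₁ + 3·S₂ = [[4, -2], [-4, 2]] = 2·[1, -1][2, -1]ᵀ and M₂ = S₂ = [[0, 0], [12, 12]] = 12·[0, 1][1, 1]ᵀ, so take a₁ = [1, -1], b₁ = [2, -1], a₂ = [0, 1], b₂ = [1, 1].
Each slice is an integer combination of E₁ = a₁b₁ᵀ and E₂ = a₂b₂ᵀ: S₁ = E₁ − 18·E₂, S₂ = 12·E₂; reading off coefficients, c₁ = [1, 0] and c₂ = [-18, 12].
Hence T = [1, -1] ⊗ [2, -1] ⊗ [1, 0] + [0, 1] ⊗ [1, 1] ⊗ [-18, 12], so rank(T) ≤ 2.
These bounds meet, so rank(T) = 2.

rank(T) = 2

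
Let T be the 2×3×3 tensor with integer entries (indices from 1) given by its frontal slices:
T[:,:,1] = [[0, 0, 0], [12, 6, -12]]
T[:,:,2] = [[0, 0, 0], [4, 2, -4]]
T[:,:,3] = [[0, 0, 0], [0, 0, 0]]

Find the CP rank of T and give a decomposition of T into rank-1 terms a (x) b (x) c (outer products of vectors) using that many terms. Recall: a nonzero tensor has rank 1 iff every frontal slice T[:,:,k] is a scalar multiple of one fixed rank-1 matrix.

rank(T) = 1

Lower bound: T ≠ 0 (e.g. T[2,1,1] = 12), so rank(T) ≥ 1.
Upper bound: if T = a (x) b (x) c then every fibre of T is a multiple of the corresponding factor, so read the factors off the fibres through the nonzero entry T[2,1,1] = 12.
The mode-1 fibre T[:,1,1] = [0, 12] gives a = [0, 1] (primitive direction); the mode-2 fibre T[2,:,1] = [12, 6, -12] gives b = [2, 1, -2]; then c[k] = T[2,1,k] / (a[2]·b[1]) = [12, 4, 0] / 2 = [6, 2, 0].
Expanding [0, 1] (x) [2, 1, -2] (x) [6, 2, 0] reproduces all 18 entries of T, so T = [0, 1] (x) [2, 1, -2] (x) [6, 2, 0] and rank(T) ≤ 1.
These bounds meet, so rank(T) = 1.
Check entry T[2,1,2] = 4: (1)·(2)·(2) = 4.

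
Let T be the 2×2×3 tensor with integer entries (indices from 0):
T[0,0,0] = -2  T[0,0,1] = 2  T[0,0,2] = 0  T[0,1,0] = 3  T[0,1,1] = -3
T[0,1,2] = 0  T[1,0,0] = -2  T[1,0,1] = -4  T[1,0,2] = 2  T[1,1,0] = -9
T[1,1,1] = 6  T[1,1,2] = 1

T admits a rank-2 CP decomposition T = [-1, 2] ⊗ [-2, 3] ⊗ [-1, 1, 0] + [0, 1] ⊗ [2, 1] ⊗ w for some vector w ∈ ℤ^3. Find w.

Subtract the known terms from T to get the rank-1 residual R = [0, 1] ⊗ [2, 1] ⊗ w, so R[i,j,k] = a[i]·b[j]·w[k]. Pick indices with nonzero a[1]·b[0] = (1)·(2) = 2. Only the fibre through (1,0,·) is needed: R[1,0,:] = T[1,0,:] − Σₗ aₗ[1]bₗ[0]cₗ = [-2, -4, 2] − (2)·(-2)·[-1, 1, 0] = [-6, 0, 2]. Then w[k] = R[1,0,k] / 2 for each k, giving w = [-6, 0, 2] / 2 = [-3, 0, 1].

w = [-3, 0, 1]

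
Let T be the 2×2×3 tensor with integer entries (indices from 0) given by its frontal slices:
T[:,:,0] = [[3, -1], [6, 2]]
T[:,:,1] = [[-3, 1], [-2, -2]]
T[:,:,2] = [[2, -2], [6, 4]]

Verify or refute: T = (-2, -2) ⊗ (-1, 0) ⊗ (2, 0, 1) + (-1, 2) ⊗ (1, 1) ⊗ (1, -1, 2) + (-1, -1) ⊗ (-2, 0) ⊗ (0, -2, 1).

No

Reconstruct entry (1,0,1) from the claimed factors: Σₗ aₗ[1]bₗ[0]cₗ[1] = (-2)·(-1)·(0) + (2)·(1)·(-1) + (-1)·(-2)·(-2) = -6, but T[1,0,1] = -2. The claim is false.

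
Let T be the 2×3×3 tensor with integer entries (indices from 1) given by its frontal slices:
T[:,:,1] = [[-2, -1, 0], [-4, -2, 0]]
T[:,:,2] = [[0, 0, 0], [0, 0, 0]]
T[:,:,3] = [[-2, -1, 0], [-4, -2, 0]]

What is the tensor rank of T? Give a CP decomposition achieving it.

rank(T) = 1

Lower bound: T ≠ 0 (e.g. T[1,1,1] = -2), so rank(T) ≥ 1.
Upper bound: if T = a ⊗ b ⊗ c then every fibre of T is a multiple of the corresponding factor, so read the factors off the fibres through the nonzero entry T[1,1,1] = -2.
The mode-1 fibre T[:,1,1] = [-2, -4] gives a = [1, 2] (primitive direction); the mode-2 fibre T[1,:,1] = [-2, -1, 0] gives b = [2, 1, 0]; then c[k] = T[1,1,k] / (a[1]·b[1]) = [-2, 0, -2] / 2 = [-1, 0, -1].
Expanding [1, 2] ⊗ [2, 1, 0] ⊗ [-1, 0, -1] reproduces all 18 entries of T, so T = [1, 2] ⊗ [2, 1, 0] ⊗ [-1, 0, -1] and rank(T) ≤ 1.
These bounds meet, so rank(T) = 1.
Check entry T[2,1,1] = -4: (2)·(2)·(-1) = -4.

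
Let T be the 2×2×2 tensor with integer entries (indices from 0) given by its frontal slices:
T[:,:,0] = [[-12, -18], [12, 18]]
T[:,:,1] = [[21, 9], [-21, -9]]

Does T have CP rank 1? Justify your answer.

No

The mode-2 unfolding of T (rows indexed by j, columns by (i,k) = (0,0), (0,1), (1,0), (1,1)) is [[-12, 21, 12, -21], [-18, 9, 18, -9]].
There the 2×2 minor on rows j ∈ {0, 1}, columns (i,k) ∈ {(0,0), (0,1)} is det [[-12, 21], [-18, 9]] = 270 ≠ 0, so this unfolding has rank ≥ 2; CP rank is at least every unfolding rank, so rank(T) ≥ 2.
In particular rank(T) ≥ 2 > 1, so T is not rank-1.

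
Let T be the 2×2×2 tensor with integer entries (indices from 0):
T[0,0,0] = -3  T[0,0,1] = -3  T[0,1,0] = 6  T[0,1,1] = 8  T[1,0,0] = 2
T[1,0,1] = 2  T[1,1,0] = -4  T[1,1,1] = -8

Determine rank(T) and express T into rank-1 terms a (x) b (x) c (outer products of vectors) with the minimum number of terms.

rank(T) = 2

Lower bound: the mode-2 unfolding of T (rows indexed by j, columns by (i,k) = (0,0), (0,1), (1,0), (1,1)) is [[-3, -3, 2, 2], [6, 8, -4, -8]].
There the 2×2 minor on rows j ∈ {0, 1}, columns (i,k) ∈ {(0,0), (0,1)} is det [[-3, -3], [6, 8]] = -6 ≠ 0, so this unfolding has rank ≥ 2; CP rank is at least every unfolding rank, so rank(T) ≥ 2. (Unfolding ranks only ever bound the CP rank from below — rank(T) can be strictly larger than all of them — so the matching upper bound has to come from an explicit 2-term decomposition.)
Upper bound — finding two terms. Write S_k = T[:,:,k] for the frontal slices: S₀ = [[-3, 6], [2, -4]], S₁ = [[-3, 8], [2, -8]].
If T = a₁ (x) b₁ (x) c₁ + a₂ (x) b₂ (x) c₂ then each S_k = c₁[k]·a₁b₁ᵀ + c₂[k]·a₂b₂ᵀ. S₀ and S₁ are linearly independent, so a₁b₁ᵀ and a₂b₂ᵀ must span the same plane of matrices: they are the rank-1 matrices of the form x·S₀ + y·S₁.
det(x·S₀ + y·S₁) is 8·xy + 8·y² = 8·(y)(x + y), vanishing at (x:y) = (1:0) and (1:-1).
M₁ = S₀ = [[-3, 6], [2, -4]] = −(3, -2)(1, -2)ᵀ and M₂ = S₀ − S₁ = [[0, -2], [0, 4]] = (-2)·(1, -2)(0, 1)ᵀ, so take a₁ = (3, -2), b₁ = (1, -2), a₂ = (1, -2), b₂ = (0, 1).
Each slice is an integer combination of E₁ = a₁b₁ᵀ and E₂ = a₂b₂ᵀ: S₀ = −E₁, S₁ = −E₁ + 2·E₂; reading off coefficients, c₁ = (-1, -1) and c₂ = (0, 2).
Hence T = (3, -2) (x) (1, -2) (x) (-1, -1) + (1, -2) (x) (0, 1) (x) (0, 2), so rank(T) ≤ 2.
These bounds meet, so rank(T) = 2.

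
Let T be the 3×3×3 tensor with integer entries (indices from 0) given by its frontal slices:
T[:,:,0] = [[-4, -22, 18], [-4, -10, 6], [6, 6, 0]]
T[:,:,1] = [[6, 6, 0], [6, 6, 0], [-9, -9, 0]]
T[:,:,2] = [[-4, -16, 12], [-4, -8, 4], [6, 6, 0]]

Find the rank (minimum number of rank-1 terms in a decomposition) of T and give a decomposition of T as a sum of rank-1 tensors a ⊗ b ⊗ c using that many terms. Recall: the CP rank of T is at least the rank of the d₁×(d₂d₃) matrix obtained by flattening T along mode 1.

Lower bound: in the mode-1 unfolding of T (rows indexed by i, columns by (j,k)) the 2×2 minor on rows i ∈ {0, 1}, columns (j,k) ∈ {(0,0), (1,0)} is det [[-4, -22], [-4, -10]] = -48 ≠ 0, so that unfolding has rank ≥ 2 and hence rank(T) ≥ 2 (CP rank is at least every unfolding rank, though it can be larger).
Upper bound: with S_k = T[:,:,k], the two rank-1 terms a₁b₁ᵀ, a₂b₂ᵀ are the rank-1 members of the pencil x·S₀ + y·S₁.
The 2×2 minor of x·S₀ + y·S₁ on rows {0,1}, columns {0,1} is −48·x² + 72·xy = (-24)·(2·x − 3·y)(x), vanishing at (x:y) = (3:2) and (0:1).
M₁ = 3·S₀ + 2·S₁ = [[0, -54, 54], [0, -18, 18], [0, 0, 0]] = (-18)·[3, 1, 0][0, 1, -1]ᵀ and M₂ = S₁ = [[6, 6, 0], [6, 6, 0], [-9, -9, 0]] = 3·[2, 2, -3][1, 1, 0]ᵀ, so take a₁ = [3, 1, 0], b₁ = [0, 1, -1], a₂ = [2, 2, -3], b₂ = [1, 1, 0].
Each slice is an integer combination of E₁ = a₁b₁ᵀ and E₂ = a₂b₂ᵀ: S₀ = −6·E₁ − 2·E₂, S₁ = 3·E₂, S₂ = −4·E₁ − 2·E₂; reading off coefficients, c₁ = [-6, 0, -4] and c₂ = [-2, 3, -2].
Hence T = [3, 1, 0] ⊗ [0, 1, -1] ⊗ [-6, 0, -4] + [2, 2, -3] ⊗ [1, 1, 0] ⊗ [-2, 3, -2], so rank(T) ≤ 2.
These bounds meet, so rank(T) = 2.

rank(T) = 2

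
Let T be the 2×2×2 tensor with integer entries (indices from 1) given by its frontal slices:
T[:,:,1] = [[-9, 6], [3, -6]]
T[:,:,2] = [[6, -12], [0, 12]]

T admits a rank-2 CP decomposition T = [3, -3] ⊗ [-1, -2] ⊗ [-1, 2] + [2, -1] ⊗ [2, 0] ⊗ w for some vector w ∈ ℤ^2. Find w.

Subtract the known terms from T to get the rank-1 residual R = [2, -1] ⊗ [2, 0] ⊗ w, so R[i,j,k] = a[i]·b[j]·w[k]. Pick indices with nonzero a[1]·b[1] = (2)·(2) = 4. Only the fibre through (1,1,·) is needed: R[1,1,:] = T[1,1,:] − Σₗ aₗ[1]bₗ[1]cₗ = [-9, 6] − (3)·(-1)·[-1, 2] = [-12, 12]. Then w[k] = R[1,1,k] / 4 for each k, giving w = [-12, 12] / 4 = [-3, 3].

w = [-3, 3]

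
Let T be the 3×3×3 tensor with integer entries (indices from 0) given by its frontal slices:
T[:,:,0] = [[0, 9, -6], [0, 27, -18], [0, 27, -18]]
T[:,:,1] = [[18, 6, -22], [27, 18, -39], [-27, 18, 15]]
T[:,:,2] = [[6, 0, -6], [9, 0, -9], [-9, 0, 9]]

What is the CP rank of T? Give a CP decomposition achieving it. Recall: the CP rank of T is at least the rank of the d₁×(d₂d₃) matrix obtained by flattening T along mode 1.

rank(T) = 2

Lower bound: the mode-1 unfolding of T (rows indexed by i, columns by (j,k) = (0,0), (0,1), (0,2), (1,0), (1,1), (1,2), (2,0), (2,1), (2,2)) is [[0, 18, 6, 9, 6, 0, -6, -22, -6], [0, 27, 9, 27, 18, 0, -18, -39, -9], [0, -27, -9, 27, 18, 0, -18, 15, 9]].
There the 2×2 minor on rows i ∈ {0, 1}, columns (j,k) ∈ {(0,1), (1,0)} is det [[18, 9], [27, 27]] = 243 ≠ 0, so this unfolding has rank ≥ 2; CP rank is at least every unfolding rank, so rank(T) ≥ 2. (Unfolding ranks only ever bound the CP rank from below — rank(T) can be strictly larger than all of them — so the matching upper bound has to come from an explicit 2-term decomposition.)
Upper bound — finding two terms. Write S_k = T[:,:,k] for the frontal slices: S₀ = [[0, 9, -6], [0, 27, -18], [0, 27, -18]], S₁ = [[18, 6, -22], [27, 18, -39], [-27, 18, 15]], S₂ = [[6, 0, -6], [9, 0, -9], [-9, 0, 9]].
If T = a₁ ⊗ b₁ ⊗ c₁ + a₂ ⊗ b₂ ⊗ c₂ then each S_k = c₁[k]·a₁b₁ᵀ + c₂[k]·a₂b₂ᵀ. S₀ and S₁ are linearly independent, so a₁b₁ᵀ and a₂b₂ᵀ must span the same plane of matrices: they are the rank-1 matrices of the form x·S₀ + y·S₁.
The 2×2 minor of x·S₀ + y·S₁ on rows {0,1}, columns {0,1} is 243·xy + 162·y² = 81·(3·x + 2·y)(y), vanishing at (x:y) = (2:-3) and (1:0).
M₁ = 2·S₀ − 3·S₁ = [[-54, 0, 54], [-81, 0, 81], [81, 0, -81]] = (-27)·[2, 3, -3][1, 0, -1]ᵀ and M₂ = S₀ = [[0, 9, -6], [0, 27, -18], [0, 27, -18]] = 3·[1, 3, 3][0, 3, -2]ᵀ, so take a₁ = [2, 3, -3], b₁ = [1, 0, -1], a₂ = [1, 3, 3], b₂ = [0, 3, -2].
Each slice is an integer combination of E₁ = a₁b₁ᵀ and E₂ = a₂b₂ᵀ: S₀ = 3·E₂, S₁ = 9·E₁ + 2·E₂, S₂ = 3·E₁; reading off coefficients, c₁ = [0, 9, 3] and c₂ = [3, 2, 0].
Hence T = [2, 3, -3] ⊗ [1, 0, -1] ⊗ [0, 9, 3] + [1, 3, 3] ⊗ [0, 3, -2] ⊗ [3, 2, 0], so rank(T) ≤ 2.
These bounds meet, so rank(T) = 2.
Check entry T[1,0,0] = 0: (3)·(1)·(0) + (3)·(0)·(3) = 0.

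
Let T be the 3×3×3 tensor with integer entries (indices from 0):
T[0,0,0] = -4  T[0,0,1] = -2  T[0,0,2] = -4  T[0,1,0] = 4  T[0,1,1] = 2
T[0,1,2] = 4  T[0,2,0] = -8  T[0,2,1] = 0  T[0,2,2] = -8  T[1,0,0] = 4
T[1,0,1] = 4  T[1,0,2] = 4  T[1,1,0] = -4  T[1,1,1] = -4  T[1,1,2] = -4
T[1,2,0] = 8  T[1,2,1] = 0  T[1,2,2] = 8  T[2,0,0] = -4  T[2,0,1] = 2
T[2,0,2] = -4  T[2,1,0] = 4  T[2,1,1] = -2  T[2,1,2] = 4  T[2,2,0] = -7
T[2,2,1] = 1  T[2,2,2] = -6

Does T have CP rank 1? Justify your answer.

No

The mode-1 unfolding of T (rows indexed by i, columns by (j,k) = (0,0), (0,1), (0,2), (1,0), (1,1), (1,2), (2,0), (2,1), (2,2)) is [[-4, -2, -4, 4, 2, 4, -8, 0, -8], [4, 4, 4, -4, -4, -4, 8, 0, 8], [-4, 2, -4, 4, -2, 4, -7, 1, -6]].
There the 3×3 minor on rows i ∈ {0, 1, 2}, columns (j,k) ∈ {(0,0), (0,1), (2,0)} is det [[-4, -2, -8], [4, 4, 8], [-4, 2, -7]] = -8 ≠ 0, so this unfolding has rank ≥ 3; CP rank is at least every unfolding rank, so rank(T) ≥ 3.
In particular rank(T) ≥ 3 > 1, so T is not rank-1.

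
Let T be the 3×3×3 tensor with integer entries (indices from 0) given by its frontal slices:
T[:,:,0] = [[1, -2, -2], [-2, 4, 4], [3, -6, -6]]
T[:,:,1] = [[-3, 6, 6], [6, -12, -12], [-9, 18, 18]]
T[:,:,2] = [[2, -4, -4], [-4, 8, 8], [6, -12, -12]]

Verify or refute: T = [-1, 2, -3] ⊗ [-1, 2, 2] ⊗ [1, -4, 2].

Reconstruct entry (0,0,1) from the claimed factors: Σₗ aₗ[0]bₗ[0]cₗ[1] = (-1)·(-1)·(-4) = -4, but T[0,0,1] = -3. The claim is false.

No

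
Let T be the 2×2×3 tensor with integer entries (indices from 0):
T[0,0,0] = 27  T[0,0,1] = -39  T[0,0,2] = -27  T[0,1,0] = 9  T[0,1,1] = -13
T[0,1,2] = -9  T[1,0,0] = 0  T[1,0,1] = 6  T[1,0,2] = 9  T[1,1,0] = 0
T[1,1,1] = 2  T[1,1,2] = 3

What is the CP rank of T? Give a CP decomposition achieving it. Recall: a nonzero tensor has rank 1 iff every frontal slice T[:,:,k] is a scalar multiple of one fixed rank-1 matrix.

rank(T) = 2

Lower bound: in the mode-1 unfolding of T (rows indexed by i, columns by (j,k)) the 2×2 minor on rows i ∈ {0, 1}, columns (j,k) ∈ {(0,0), (0,1)} is det [[27, -39], [0, 6]] = 162 ≠ 0, so that unfolding has rank ≥ 2 and hence rank(T) ≥ 2 (CP rank is at least every unfolding rank, though it can be larger).
Upper bound: T[:,j,:] = b[j]·M for every slice, with b = [3, 1] and M = [[9, -13, -9], [0, 2, 3]] (rows i, columns k).
Splitting M by its rows (i = 0, 1), M = [1, 0][9, -13, -9]ᵀ + [0, 1][0, 2, 3]ᵀ.
Hence T = [1, 0] (x) [3, 1] (x) [9, -13, -9] + [0, 1] (x) [3, 1] (x) [0, 2, 3], so rank(T) ≤ 2.
These bounds meet, so rank(T) = 2.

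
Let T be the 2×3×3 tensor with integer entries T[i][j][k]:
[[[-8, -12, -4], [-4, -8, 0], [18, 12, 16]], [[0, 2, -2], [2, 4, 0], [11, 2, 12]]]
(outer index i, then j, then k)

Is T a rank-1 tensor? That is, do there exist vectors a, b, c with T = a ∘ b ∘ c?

No

The mode-3 unfolding of T (rows indexed by k, columns by (i,j) = (0,0), (0,1), (0,2), (1,0), (1,1), (1,2)) is [[-8, -4, 18, 0, 2, 11], [-12, -8, 12, 2, 4, 2], [-4, 0, 16, -2, 0, 12]].
There the 3×3 minor on rows k ∈ {0, 1, 2}, columns (i,j) ∈ {(0,0), (0,1), (0,2)} is det [[-8, -4, 18], [-12, -8, 12], [-4, 0, 16]] = -128 ≠ 0, so this unfolding has rank ≥ 3; CP rank is at least every unfolding rank, so rank(T) ≥ 3.
In particular rank(T) ≥ 3 > 1, so T is not rank-1.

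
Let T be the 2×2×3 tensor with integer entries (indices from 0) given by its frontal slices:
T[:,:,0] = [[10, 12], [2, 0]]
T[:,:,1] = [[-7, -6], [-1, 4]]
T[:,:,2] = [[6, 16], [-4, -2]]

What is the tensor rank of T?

Lower bound: the mode-3 unfolding of T (rows indexed by k, columns by (i,j) = (0,0), (0,1), (1,0), (1,1)) is [[10, 12, 2, 0], [-7, -6, -1, 4], [6, 16, -4, -2]].
There the 3×3 minor on rows k ∈ {0, 1, 2}, columns (i,j) ∈ {(0,0), (0,1), (1,0)} is det [[10, 12, 2], [-7, -6, -1], [6, 16, -4]] = -160 ≠ 0, so this unfolding has rank ≥ 3; CP rank is at least every unfolding rank, so rank(T) ≥ 3. (Unfolding ranks only ever bound the CP rank from below — rank(T) can be strictly larger than all of them — so the matching upper bound has to come from an explicit 3-term decomposition.)
Upper bound: T is a sum of 3 rank-1 terms, T = [1, -1] ⊗ [1, 2] ⊗ [2, -2, 4] + [1, 1] ⊗ [1, -2] ⊗ [0, -1, -2] + [2, 1] ⊗ [1, 1] ⊗ [4, -2, 2] (one valid choice — decompositions are not unique — normalised so each a, b is primitive with positive first nonzero entry; check it by expanding all entries), so rank(T) ≤ 3.
These bounds meet, so rank(T) = 3.
Check entry T[1,0,2] = -4: (-1)·(1)·(4) + (1)·(1)·(-2) + (1)·(1)·(2) = -4.

3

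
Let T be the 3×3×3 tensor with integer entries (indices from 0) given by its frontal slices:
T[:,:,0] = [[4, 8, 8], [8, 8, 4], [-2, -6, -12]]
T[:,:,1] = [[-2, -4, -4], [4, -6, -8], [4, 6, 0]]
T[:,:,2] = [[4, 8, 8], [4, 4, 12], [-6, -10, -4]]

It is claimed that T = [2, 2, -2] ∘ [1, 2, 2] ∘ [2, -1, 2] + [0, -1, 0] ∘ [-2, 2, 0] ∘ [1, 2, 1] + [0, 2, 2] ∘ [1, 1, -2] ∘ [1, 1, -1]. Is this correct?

Reconstruct entrywise from the claimed factors. For example, T[1,1,2] = 4 and Σₗ aₗ[1]bₗ[1]cₗ[2] = (2)·(2)·(2) + (-1)·(2)·(1) + (2)·(1)·(-1) = 4; checking all 27 entries, every one matches. The claim holds.

Yes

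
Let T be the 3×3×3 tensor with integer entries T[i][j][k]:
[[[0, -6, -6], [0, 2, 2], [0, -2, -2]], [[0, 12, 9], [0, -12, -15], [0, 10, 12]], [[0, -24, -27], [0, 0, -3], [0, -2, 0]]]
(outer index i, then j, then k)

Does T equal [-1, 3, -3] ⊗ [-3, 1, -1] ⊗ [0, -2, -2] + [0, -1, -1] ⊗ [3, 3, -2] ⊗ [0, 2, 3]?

Reconstruct entrywise from the claimed factors. For example, T[0,0,1] = -6 and Σₗ aₗ[0]bₗ[0]cₗ[1] = (-1)·(-3)·(-2) + (0)·(3)·(2) = -6; checking all 27 entries, every one matches. The claim holds.

Yes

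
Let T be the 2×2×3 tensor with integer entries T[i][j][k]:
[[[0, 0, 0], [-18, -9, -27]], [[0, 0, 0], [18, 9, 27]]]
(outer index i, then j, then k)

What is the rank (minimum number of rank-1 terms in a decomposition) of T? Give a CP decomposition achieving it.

Lower bound: T ≠ 0 (e.g. T[0,1,0] = -18), so rank(T) ≥ 1.
Upper bound: if T = a ⊗ b ⊗ c then every fibre of T is a multiple of the corresponding factor, so read the factors off the fibres through the nonzero entry T[0,1,0] = -18.
The mode-1 fibre T[:,1,0] = [-18, 18] gives a = [1, -1] (primitive direction); the mode-2 fibre T[0,:,0] = [0, -18] gives b = [0, 1]; then c[k] = T[0,1,k] / (a[0]·b[1]) = [-18, -9, -27] / 1 = [-18, -9, -27].
Expanding [1, -1] ⊗ [0, 1] ⊗ [-18, -9, -27] reproduces all 12 entries of T, so T = [1, -1] ⊗ [0, 1] ⊗ [-18, -9, -27] and rank(T) ≤ 1.
These bounds meet, so rank(T) = 1.

rank(T) = 1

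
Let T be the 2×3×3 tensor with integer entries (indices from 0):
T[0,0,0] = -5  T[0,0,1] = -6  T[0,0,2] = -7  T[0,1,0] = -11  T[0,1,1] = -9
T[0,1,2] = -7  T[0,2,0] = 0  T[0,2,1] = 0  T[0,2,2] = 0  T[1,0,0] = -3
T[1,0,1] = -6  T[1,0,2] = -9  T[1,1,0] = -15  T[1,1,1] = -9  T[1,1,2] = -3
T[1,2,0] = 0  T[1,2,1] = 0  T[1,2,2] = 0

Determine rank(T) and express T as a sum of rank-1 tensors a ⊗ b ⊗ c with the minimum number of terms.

Lower bound: in the mode-3 unfolding of T (rows indexed by k, columns by (i,j)) the 2×2 minor on rows k ∈ {0, 1}, columns (i,j) ∈ {(0,0), (0,1)} is det [[-5, -11], [-6, -9]] = -21 ≠ 0, so that unfolding has rank ≥ 2 and hence rank(T) ≥ 2 (CP rank is at least every unfolding rank, though it can be larger).
Upper bound: with S_k = T[:,:,k], the two rank-1 terms a₁b₁ᵀ, a₂b₂ᵀ are the rank-1 members of the pencil x·S₀ + y·S₁.
The 2×2 minor of x·S₀ + y·S₁ on rows {0,1}, columns {0,1} is 42·x² + 42·xy = 42·(x + y)(x), vanishing at (x:y) = (1:-1) and (0:1).
M₁ = S₀ − S₁ = [[1, -2, 0], [3, -6, 0]] = [1, 3][1, -2, 0]ᵀ and M₂ = S₁ = [[-6, -9, 0], [-6, -9, 0]] = (-3)·[1, 1][2, 3, 0]ᵀ, so take a₁ = [1, 3], b₁ = [1, -2, 0], a₂ = [1, 1], b₂ = [2, 3, 0].
Each slice is an integer combination of E₁ = a₁b₁ᵀ and E₂ = a₂b₂ᵀ: S₀ = E₁ − 3·E₂, S₁ = −3·E₂, S₂ = −E₁ − 3·E₂; reading off coefficients, c₁ = [1, 0, -1] and c₂ = [-3, -3, -3].
Hence T = [1, 3] ⊗ [1, -2, 0] ⊗ [1, 0, -1] + [1, 1] ⊗ [2, 3, 0] ⊗ [-3, -3, -3], so rank(T) ≤ 2.
These bounds meet, so rank(T) = 2.

rank(T) = 2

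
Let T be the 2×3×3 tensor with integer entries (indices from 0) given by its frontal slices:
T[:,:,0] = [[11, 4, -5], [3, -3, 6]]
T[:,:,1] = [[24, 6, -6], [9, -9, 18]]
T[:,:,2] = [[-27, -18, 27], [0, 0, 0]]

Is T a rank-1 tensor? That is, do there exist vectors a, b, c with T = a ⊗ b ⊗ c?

The mode-3 unfolding of T (rows indexed by k, columns by (i,j) = (0,0), (0,1), (0,2), (1,0), (1,1), (1,2)) is [[11, 4, -5, 3, -3, 6], [24, 6, -6, 9, -9, 18], [-27, -18, 27, 0, 0, 0]].
There the 2×2 minor on rows k ∈ {0, 1}, columns (i,j) ∈ {(0,0), (0,1)} is det [[11, 4], [24, 6]] = -30 ≠ 0, so this unfolding has rank ≥ 2; CP rank is at least every unfolding rank, so rank(T) ≥ 2.
In particular rank(T) ≥ 2 > 1, so T is not rank-1.

No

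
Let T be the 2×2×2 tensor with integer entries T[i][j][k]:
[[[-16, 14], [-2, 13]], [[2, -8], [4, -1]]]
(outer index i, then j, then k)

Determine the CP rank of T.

2

Lower bound: the mode-2 unfolding of T (rows indexed by j, columns by (i,k) = (0,0), (0,1), (1,0), (1,1)) is [[-16, 14, 2, -8], [-2, 13, 4, -1]].
There the 2×2 minor on rows j ∈ {0, 1}, columns (i,k) ∈ {(0,0), (0,1)} is det [[-16, 14], [-2, 13]] = -180 ≠ 0, so this unfolding has rank ≥ 2; CP rank is at least every unfolding rank, so rank(T) ≥ 2. (Unfolding ranks only ever bound the CP rank from below — rank(T) can be strictly larger than all of them — so the matching upper bound has to come from an explicit 2-term decomposition.)
Upper bound — finding two terms. Write S_k = T[:,:,k] for the frontal slices: S₀ = [[-16, -2], [2, 4]], S₁ = [[14, 13], [-8, -1]].
If T = a₁ (x) b₁ (x) c₁ + a₂ (x) b₂ (x) c₂ then each S_k = c₁[k]·a₁b₁ᵀ + c₂[k]·a₂b₂ᵀ. S₀ and S₁ are linearly independent, so a₁b₁ᵀ and a₂b₂ᵀ must span the same plane of matrices: they are the rank-1 matrices of the form x·S₀ + y·S₁.
det(x·S₀ + y·S₁) is −60·x² + 30·xy + 90·y² = (-30)·(2·x − 3·y)(x + y), vanishing at (x:y) = (3:2) and (1:-1).
M₁ = 3·S₀ + 2·S₁ = [[-20, 20], [-10, 10]] = (-10)·[2, 1][1, -1]ᵀ and M₂ = S₀ − S₁ = [[-30, -15], [10, 5]] = (-5)·[3, -1][2, 1]ᵀ, so take a₁ = [2, 1], b₁ = [1, -1], a₂ = [3, -1], b₂ = [2, 1].
Each slice is an integer combination of E₁ = a₁b₁ᵀ and E₂ = a₂b₂ᵀ: S₀ = −2·E₁ − 2·E₂, S₁ = −2·E₁ + 3·E₂; reading off coefficients, c₁ = [-2, -2] and c₂ = [-2, 3].
Hence T = [2, 1] (x) [1, -1] (x) [-2, -2] + [3, -1] (x) [2, 1] (x) [-2, 3], so rank(T) ≤ 2.
These bounds meet, so rank(T) = 2.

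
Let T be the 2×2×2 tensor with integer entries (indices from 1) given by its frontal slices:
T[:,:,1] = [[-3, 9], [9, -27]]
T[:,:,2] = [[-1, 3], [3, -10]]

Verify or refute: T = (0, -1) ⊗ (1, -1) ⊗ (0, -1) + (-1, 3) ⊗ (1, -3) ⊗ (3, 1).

Reconstruct entry (2,1,2) from the claimed factors: Σₗ aₗ[2]bₗ[1]cₗ[2] = (-1)·(1)·(-1) + (3)·(1)·(1) = 4, but T[2,1,2] = 3. The claim is false.

No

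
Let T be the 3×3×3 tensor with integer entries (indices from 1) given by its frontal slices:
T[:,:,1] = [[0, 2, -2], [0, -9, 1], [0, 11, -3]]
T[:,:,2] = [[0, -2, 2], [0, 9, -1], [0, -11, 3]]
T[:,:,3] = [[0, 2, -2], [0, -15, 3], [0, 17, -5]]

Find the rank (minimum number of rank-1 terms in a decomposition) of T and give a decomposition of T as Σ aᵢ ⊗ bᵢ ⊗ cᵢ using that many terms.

Lower bound: the mode-2 unfolding of T (rows indexed by j, columns by (i,k) = (1,1), (1,2), (1,3), (2,1), (2,2), (2,3), (3,1), (3,2), (3,3)) is [[0, 0, 0, 0, 0, 0, 0, 0, 0], [2, -2, 2, -9, 9, -15, 11, -11, 17], [-2, 2, -2, 1, -1, 3, -3, 3, -5]].
There the 2×2 minor on rows j ∈ {2, 3}, columns (i,k) ∈ {(1,1), (2,1)} is det [[2, -9], [-2, 1]] = -16 ≠ 0, so this unfolding has rank ≥ 2; CP rank is at least every unfolding rank, so rank(T) ≥ 2. (Unfolding ranks only ever bound the CP rank from below — rank(T) can be strictly larger than all of them — so the matching upper bound has to come from an explicit 2-term decomposition.)
Upper bound — finding two terms. Write S_k = T[:,:,k] for the frontal slices: S₁ = [[0, 2, -2], [0, -9, 1], [0, 11, -3]], S₂ = [[0, -2, 2], [0, 9, -1], [0, -11, 3]], S₃ = [[0, 2, -2], [0, -15, 3], [0, 17, -5]].
If T = a₁ ⊗ b₁ ⊗ c₁ + a₂ ⊗ b₂ ⊗ c₂ then each S_k = c₁[k]·a₁b₁ᵀ + c₂[k]·a₂b₂ᵀ. S₁ and S₃ are linearly independent, so a₁b₁ᵀ and a₂b₂ᵀ must span the same plane of matrices: they are the rank-1 matrices of the form x·S₁ + y·S₃.
The 2×2 minor of x·S₁ + y·S₃ on rows {1,2}, columns {2,3} is −16·x² − 40·xy − 24·y² = (-8)·(2·x + 3·y)(x + y), vanishing at (x:y) = (3:-2) and (1:-1).
M₁ = 3·S₁ − 2·S₃ = [[0, 2, -2], [0, 3, -3], [0, -1, 1]] = [2, 3, -1][0, 1, -1]ᵀ and M₂ = S₁ − S₃ = [[0, 0, 0], [0, 6, -2], [0, -6, 2]] = 2·[0, 1, -1][0, 3, -1]ᵀ, so take a₁ = [2, 3, -1], b₁ = [0, 1, -1], a₂ = [0, 1, -1], b₂ = [0, 3, -1].
Each slice is an integer combination of E₁ = a₁b₁ᵀ and E₂ = a₂b₂ᵀ: S₁ = E₁ − 4·E₂, S₂ = −E₁ + 4·E₂, S₃ = E₁ − 6·E₂; reading off coefficients, c₁ = [1, -1, 1] and c₂ = [-4, 4, -6].
Hence T = [2, 3, -1] ⊗ [0, 1, -1] ⊗ [1, -1, 1] + [0, 1, -1] ⊗ [0, 3, -1] ⊗ [-4, 4, -6], so rank(T) ≤ 2.
These bounds meet, so rank(T) = 2.
Check entry T[1,3,2] = 2: (2)·(-1)·(-1) + (0)·(-1)·(4) = 2.

rank(T) = 2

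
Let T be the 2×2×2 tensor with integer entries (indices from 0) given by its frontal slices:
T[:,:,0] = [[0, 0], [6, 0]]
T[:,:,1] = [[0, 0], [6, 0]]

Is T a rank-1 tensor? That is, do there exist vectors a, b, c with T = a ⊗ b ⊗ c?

Yes

The mode-1 fibre T[:,0,0] = [0, 6] gives a = [0, 1] (primitive direction); the mode-2 fibre T[1,:,0] = [6, 0] gives b = [1, 0]; then c[k] = T[1,0,k] / (a[1]·b[0]) = [6, 6] / 1 = [6, 6].
Expanding [0, 1] ⊗ [1, 0] ⊗ [6, 6] reproduces all 8 entries of T, so T = [0, 1] ⊗ [1, 0] ⊗ [6, 6] and rank(T) ≤ 1.
Equivalently every frontal slice T[:,:,k] is c[k] times the rank-1 matrix [0, 1] ⊗ [1, 0]. So T has rank 1 (it is nonzero).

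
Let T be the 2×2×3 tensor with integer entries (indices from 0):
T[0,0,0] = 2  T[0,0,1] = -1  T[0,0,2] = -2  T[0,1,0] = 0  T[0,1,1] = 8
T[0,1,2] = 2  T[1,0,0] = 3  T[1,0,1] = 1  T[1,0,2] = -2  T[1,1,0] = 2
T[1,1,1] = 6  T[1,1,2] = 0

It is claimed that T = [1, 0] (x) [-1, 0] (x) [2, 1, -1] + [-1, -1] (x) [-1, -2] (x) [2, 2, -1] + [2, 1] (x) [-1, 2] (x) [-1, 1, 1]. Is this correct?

Yes

Reconstruct entrywise from the claimed factors. For example, T[0,0,0] = 2 and Σₗ aₗ[0]bₗ[0]cₗ[0] = (1)·(-1)·(2) + (-1)·(-1)·(2) + (2)·(-1)·(-1) = 2; checking all 12 entries, every one matches. The claim holds.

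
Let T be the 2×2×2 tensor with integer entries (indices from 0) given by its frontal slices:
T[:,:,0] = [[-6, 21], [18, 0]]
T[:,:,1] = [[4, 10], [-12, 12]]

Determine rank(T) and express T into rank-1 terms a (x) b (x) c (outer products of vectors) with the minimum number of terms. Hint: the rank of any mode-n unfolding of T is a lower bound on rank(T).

Lower bound: the mode-2 unfolding of T (rows indexed by j, columns by (i,k) = (0,0), (0,1), (1,0), (1,1)) is [[-6, 4, 18, -12], [21, 10, 0, 12]].
There the 2×2 minor on rows j ∈ {0, 1}, columns (i,k) ∈ {(0,0), (0,1)} is det [[-6, 4], [21, 10]] = -144 ≠ 0, so this unfolding has rank ≥ 2; CP rank is at least every unfolding rank, so rank(T) ≥ 2. (Flattening ranks never certify an upper bound on CP rank; for that we must actually write T with 2 rank-1 terms.)
Upper bound — finding two terms. Write S_k = T[:,:,k] for the frontal slices: S₀ = [[-6, 21], [18, 0]], S₁ = [[4, 10], [-12, 12]].
If T = a₁ (x) b₁ (x) c₁ + a₂ (x) b₂ (x) c₂ then each S_k = c₁[k]·a₁b₁ᵀ + c₂[k]·a₂b₂ᵀ. S₀ and S₁ are linearly independent, so a₁b₁ᵀ and a₂b₂ᵀ must span the same plane of matrices: they are the rank-1 matrices of the form x·S₀ + y·S₁.
det(x·S₀ + y·S₁) is −378·x² + 168·y² = (-42)·(3·x − 2·y)(3·x + 2·y), vanishing at (x:y) = (2:3) and (2:-3).
M₁ = 2·S₀ + 3·S₁ = [[0, 72], [0, 36]] = 36·[2, 1][0, 1]ᵀ and M₂ = 2·S₀ − 3·S₁ = [[-24, 12], [72, -36]] = (-12)·[1, -3][2, -1]ᵀ, so take a₁ = [2, 1], b₁ = [0, 1], a₂ = [1, -3], b₂ = [2, -1].
Each slice is an integer combination of E₁ = a₁b₁ᵀ and E₂ = a₂b₂ᵀ: S₀ = 9·E₁ − 3·E₂, S₁ = 6·E₁ + 2·E₂; reading off coefficients, c₁ = [9, 6] and c₂ = [-3, 2].
Hence T = [2, 1] (x) [0, 1] (x) [9, 6] + [1, -3] (x) [2, -1] (x) [-3, 2], so rank(T) ≤ 2.
These bounds meet, so rank(T) = 2.

rank(T) = 2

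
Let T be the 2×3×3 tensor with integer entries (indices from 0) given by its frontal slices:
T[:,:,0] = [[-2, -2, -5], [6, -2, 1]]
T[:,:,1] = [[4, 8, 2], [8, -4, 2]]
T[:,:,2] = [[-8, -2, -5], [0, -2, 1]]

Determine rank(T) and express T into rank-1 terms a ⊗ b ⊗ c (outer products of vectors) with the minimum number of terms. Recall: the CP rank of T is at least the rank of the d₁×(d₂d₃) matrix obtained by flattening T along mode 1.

Lower bound: in the mode-3 unfolding of T (rows indexed by k, columns by (i,j)) the 3×3 minor on rows k ∈ {0, 1, 2}, columns (i,j) ∈ {(0,0), (0,1), (0,2)} is det [[-2, -2, -5], [4, 8, 2], [-8, -2, -5]] = -216 ≠ 0, so that unfolding has rank ≥ 3 and hence rank(T) ≥ 3 (CP rank is at least every unfolding rank, though it can be larger).
Upper bound: T is a sum of 3 rank-1 terms, T = [1, -1] ⊗ [2, -2, 1] ⊗ [-1, -2, -1] + [1, 0] ⊗ [1, 1, 1] ⊗ [-4, 4, -4] + [1, 1] ⊗ [1, 0, 0] ⊗ [4, 4, -2] (one valid choice — decompositions are not unique — normalised so each a, b is primitive with positive first nonzero entry; check it by expanding all entries), so rank(T) ≤ 3.
These bounds meet, so rank(T) = 3.

rank(T) = 3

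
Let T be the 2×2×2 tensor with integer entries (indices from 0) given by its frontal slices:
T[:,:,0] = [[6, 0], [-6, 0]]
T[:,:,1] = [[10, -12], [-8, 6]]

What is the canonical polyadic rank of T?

Lower bound: in the mode-2 unfolding of T (rows indexed by j, columns by (i,k)) the 2×2 minor on rows j ∈ {0, 1}, columns (i,k) ∈ {(0,0), (0,1)} is det [[6, 10], [0, -12]] = -72 ≠ 0, so that unfolding has rank ≥ 2 and hence rank(T) ≥ 2 (CP rank is at least every unfolding rank, though it can be larger).
Upper bound: with S_k = T[:,:,k], the two rank-1 terms a₁b₁ᵀ, a₂b₂ᵀ are the rank-1 members of the pencil x·S₀ + y·S₁.
det(x·S₀ + y·S₁) is −36·xy − 36·y² = (-36)·(y)(x + y), vanishing at (x:y) = (1:0) and (1:-1).
M₁ = S₀ = [[6, 0], [-6, 0]] = 6·[1, -1][1, 0]ᵀ and M₂ = S₀ − S₁ = [[-4, 12], [2, -6]] = (-2)·[2, -1][1, -3]ᵀ, so take a₁ = [1, -1], b₁ = [1, 0], a₂ = [2, -1], b₂ = [1, -3].
Each slice is an integer combination of E₁ = a₁b₁ᵀ and E₂ = a₂b₂ᵀ: S₀ = 6·E₁, S₁ = 6·E₁ + 2·E₂; reading off coefficients, c₁ = [6, 6] and c₂ = [0, 2].
Hence T = [1, -1] ⊗ [1, 0] ⊗ [6, 6] + [2, -1] ⊗ [1, -3] ⊗ [0, 2], so rank(T) ≤ 2.
These bounds meet, so rank(T) = 2.

2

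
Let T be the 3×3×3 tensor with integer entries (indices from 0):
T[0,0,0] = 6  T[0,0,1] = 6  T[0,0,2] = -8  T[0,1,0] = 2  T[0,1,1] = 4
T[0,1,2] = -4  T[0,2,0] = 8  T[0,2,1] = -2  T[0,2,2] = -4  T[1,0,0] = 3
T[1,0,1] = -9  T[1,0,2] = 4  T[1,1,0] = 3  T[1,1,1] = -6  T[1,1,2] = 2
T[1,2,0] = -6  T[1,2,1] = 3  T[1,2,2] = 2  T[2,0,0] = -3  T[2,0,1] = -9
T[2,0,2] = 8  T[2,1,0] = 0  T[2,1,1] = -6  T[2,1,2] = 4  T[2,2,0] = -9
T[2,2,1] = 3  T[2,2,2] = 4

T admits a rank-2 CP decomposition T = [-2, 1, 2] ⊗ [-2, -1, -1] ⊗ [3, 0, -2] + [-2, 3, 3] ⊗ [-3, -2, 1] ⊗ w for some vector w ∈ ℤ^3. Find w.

Subtract the known terms from T to get the rank-1 residual R = [-2, 3, 3] ⊗ [-3, -2, 1] ⊗ w, so R[i,j,k] = a[i]·b[j]·w[k]. Pick indices with nonzero a[0]·b[0] = (-2)·(-3) = 6. Only the fibre through (0,0,·) is needed: R[0,0,:] = T[0,0,:] − Σₗ aₗ[0]bₗ[0]cₗ = [6, 6, -8] − (-2)·(-2)·[3, 0, -2] = [-6, 6, 0]. Then w[k] = R[0,0,k] / 6 for each k, giving w = [-6, 6, 0] / 6 = [-1, 1, 0].

w = [-1, 1, 0]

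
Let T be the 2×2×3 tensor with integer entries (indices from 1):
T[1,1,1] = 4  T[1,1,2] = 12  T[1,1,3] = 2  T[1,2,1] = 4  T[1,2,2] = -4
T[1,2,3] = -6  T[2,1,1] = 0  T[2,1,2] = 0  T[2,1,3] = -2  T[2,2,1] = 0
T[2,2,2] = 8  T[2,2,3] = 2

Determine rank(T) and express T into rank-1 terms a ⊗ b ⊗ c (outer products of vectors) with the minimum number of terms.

rank(T) = 3

Lower bound: the mode-3 unfolding of T (rows indexed by k, columns by (i,j) = (1,1), (1,2), (2,1), (2,2)) is [[4, 4, 0, 0], [12, -4, 0, 8], [2, -6, -2, 2]].
There the 3×3 minor on rows k ∈ {1, 2, 3}, columns (i,j) ∈ {(1,1), (1,2), (2,1)} is det [[4, 4, 0], [12, -4, 0], [2, -6, -2]] = 128 ≠ 0, so this unfolding has rank ≥ 3; CP rank is at least every unfolding rank, so rank(T) ≥ 3. (Unfolding ranks only ever bound the CP rank from below — rank(T) can be strictly larger than all of them — so the matching upper bound has to come from an explicit 3-term decomposition.)
Upper bound: T is a sum of 3 rank-1 terms, T = (1, 0) ⊗ (1, 1) ⊗ (4, 0, -2) + (1, 1) ⊗ (1, 1) ⊗ (0, 4, 0) + (2, -1) ⊗ (1, -1) ⊗ (0, 4, 2) (written with every a and b primitive with positive leading entry and the scale carried by c; CP decompositions are not unique, and this one is verified by expanding entrywise), so rank(T) ≤ 3.
These bounds meet, so rank(T) = 3.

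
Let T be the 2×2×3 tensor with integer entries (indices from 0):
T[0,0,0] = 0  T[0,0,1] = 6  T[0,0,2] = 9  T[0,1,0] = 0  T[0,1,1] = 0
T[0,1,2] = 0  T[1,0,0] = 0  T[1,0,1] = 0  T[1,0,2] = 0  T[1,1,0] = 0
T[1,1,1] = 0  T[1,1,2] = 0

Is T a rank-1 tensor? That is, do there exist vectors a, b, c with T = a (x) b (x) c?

If T = a (x) b (x) c then every fibre of T is a multiple of the corresponding factor, so read the factors off the fibres through the nonzero entry T[0,0,1] = 6.
The mode-1 fibre T[:,0,1] = [6, 0] gives a = [1, 0] (primitive direction); the mode-2 fibre T[0,:,1] = [6, 0] gives b = [1, 0]; then c[k] = T[0,0,k] / (a[0]·b[0]) = [0, 6, 9] / 1 = [0, 6, 9].
Expanding [1, 0] (x) [1, 0] (x) [0, 6, 9] reproduces all 12 entries of T, so T = [1, 0] (x) [1, 0] (x) [0, 6, 9] and rank(T) ≤ 1.
Equivalently every frontal slice T[:,:,k] is c[k] times the rank-1 matrix [1, 0] (x) [1, 0]. So T has rank 1 (it is nonzero).

Yes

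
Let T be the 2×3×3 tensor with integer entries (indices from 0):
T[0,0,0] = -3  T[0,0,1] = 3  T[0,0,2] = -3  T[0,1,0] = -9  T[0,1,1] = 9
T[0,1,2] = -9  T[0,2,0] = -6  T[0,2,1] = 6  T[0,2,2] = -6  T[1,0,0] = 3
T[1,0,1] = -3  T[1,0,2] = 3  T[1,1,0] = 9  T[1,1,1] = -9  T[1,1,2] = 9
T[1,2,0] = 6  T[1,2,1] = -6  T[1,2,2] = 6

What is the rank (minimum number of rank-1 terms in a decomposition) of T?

1

Lower bound: T ≠ 0 (e.g. T[0,0,0] = -3), so rank(T) ≥ 1.
Upper bound: if T = a ⊗ b ⊗ c then every fibre of T is a multiple of the corresponding factor, so read the factors off the fibres through the nonzero entry T[0,0,0] = -3.
The mode-1 fibre T[:,0,0] = [-3, 3] gives a = [1, -1] (primitive direction); the mode-2 fibre T[0,:,0] = [-3, -9, -6] gives b = [1, 3, 2]; then c[k] = T[0,0,k] / (a[0]·b[0]) = [-3, 3, -3] / 1 = [-3, 3, -3].
Expanding [1, -1] ⊗ [1, 3, 2] ⊗ [-3, 3, -3] reproduces all 18 entries of T, so T = [1, -1] ⊗ [1, 3, 2] ⊗ [-3, 3, -3] and rank(T) ≤ 1.
These bounds meet, so rank(T) = 1.
Check entry T[0,1,0] = -9: (1)·(3)·(-3) = -9.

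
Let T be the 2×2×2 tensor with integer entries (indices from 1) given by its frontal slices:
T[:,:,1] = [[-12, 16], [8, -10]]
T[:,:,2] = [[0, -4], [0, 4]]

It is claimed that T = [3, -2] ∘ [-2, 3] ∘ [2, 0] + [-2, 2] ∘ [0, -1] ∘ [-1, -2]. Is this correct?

Yes

Reconstruct entrywise from the claimed factors. For example, T[1,1,2] = 0 and Σₗ aₗ[1]bₗ[1]cₗ[2] = (3)·(-2)·(0) + (-2)·(0)·(-2) = 0; checking all 8 entries, every one matches. The claim holds.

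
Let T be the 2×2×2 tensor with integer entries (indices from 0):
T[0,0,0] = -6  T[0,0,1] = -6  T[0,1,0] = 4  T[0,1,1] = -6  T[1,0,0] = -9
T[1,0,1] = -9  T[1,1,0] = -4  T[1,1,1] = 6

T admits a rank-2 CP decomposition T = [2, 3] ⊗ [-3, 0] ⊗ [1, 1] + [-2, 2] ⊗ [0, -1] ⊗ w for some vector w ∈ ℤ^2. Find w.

w = [2, -3]

Subtract the known terms from T to get the rank-1 residual R = [-2, 2] ⊗ [0, -1] ⊗ w, so R[i,j,k] = a[i]·b[j]·w[k]. Pick indices with nonzero a[0]·b[1] = (-2)·(-1) = 2. Only the fibre through (0,1,·) is needed: R[0,1,:] = T[0,1,:] − Σₗ aₗ[0]bₗ[1]cₗ = [4, -6] − (2)·(0)·[1, 1] = [4, -6]. Then w[k] = R[0,1,k] / 2 for each k, giving w = [4, -6] / 2 = [2, -3].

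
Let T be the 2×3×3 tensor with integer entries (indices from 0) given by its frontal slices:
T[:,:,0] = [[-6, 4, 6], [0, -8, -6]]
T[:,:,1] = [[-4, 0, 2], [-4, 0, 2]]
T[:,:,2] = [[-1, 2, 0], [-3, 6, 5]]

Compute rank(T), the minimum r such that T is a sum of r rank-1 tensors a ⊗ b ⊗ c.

Lower bound: the mode-3 unfolding of T (rows indexed by k, columns by (i,j) = (0,0), (0,1), (0,2), (1,0), (1,1), (1,2)) is [[-6, 4, 6, 0, -8, -6], [-4, 0, 2, -4, 0, 2], [-1, 2, 0, -3, 6, 5]].
There the 3×3 minor on rows k ∈ {0, 1, 2}, columns (i,j) ∈ {(0,0), (0,1), (0,2)} is det [[-6, 4, 6], [-4, 0, 2], [-1, 2, 0]] = -32 ≠ 0, so this unfolding has rank ≥ 3; CP rank is at least every unfolding rank, so rank(T) ≥ 3. (Unfolding ranks only ever bound the CP rank from below — rank(T) can be strictly larger than all of them — so the matching upper bound has to come from an explicit 3-term decomposition.)
Upper bound: T is a sum of 3 rank-1 terms, T = [1, -2] ⊗ [1, -2, -2] ⊗ [-2, 0, 1] + [1, 1] ⊗ [2, 0, -1] ⊗ [-2, -2, 0] + [2, 1] ⊗ [1, -2, -1] ⊗ [0, 0, -1] (written with every a and b primitive with positive leading entry and the scale carried by c; CP decompositions are not unique, and this one is verified by expanding entrywise), so rank(T) ≤ 3.
These bounds meet, so rank(T) = 3.
Check entry T[1,0,0] = 0: (-2)·(1)·(-2) + (1)·(2)·(-2) + (1)·(1)·(0) = 0.

3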